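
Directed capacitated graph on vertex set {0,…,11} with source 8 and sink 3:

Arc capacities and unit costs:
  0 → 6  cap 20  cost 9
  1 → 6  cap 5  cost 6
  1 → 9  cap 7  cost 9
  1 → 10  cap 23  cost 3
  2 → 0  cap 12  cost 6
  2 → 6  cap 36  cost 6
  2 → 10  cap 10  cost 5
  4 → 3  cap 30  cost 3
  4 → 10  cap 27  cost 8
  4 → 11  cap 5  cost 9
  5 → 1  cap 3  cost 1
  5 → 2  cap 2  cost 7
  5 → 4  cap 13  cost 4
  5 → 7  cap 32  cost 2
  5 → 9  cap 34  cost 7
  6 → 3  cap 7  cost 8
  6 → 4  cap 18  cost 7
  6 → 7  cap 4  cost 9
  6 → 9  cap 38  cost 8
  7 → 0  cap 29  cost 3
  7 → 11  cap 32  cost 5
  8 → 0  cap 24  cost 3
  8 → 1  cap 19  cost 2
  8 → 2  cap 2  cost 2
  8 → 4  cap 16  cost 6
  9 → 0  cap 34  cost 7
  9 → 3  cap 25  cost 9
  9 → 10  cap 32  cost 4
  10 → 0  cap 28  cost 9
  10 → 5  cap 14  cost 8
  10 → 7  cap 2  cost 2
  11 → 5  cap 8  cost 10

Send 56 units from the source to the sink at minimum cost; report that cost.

Minimum cost for 56 units: 1038

shortest-cost path #1: 8→4→3 push 16 @ unit cost 9 (adds 144)
shortest-cost path #2: 8→1→6→3 push 5 @ unit cost 16 (adds 80)
shortest-cost path #3: 8→2→6→3 push 2 @ unit cost 16 (adds 32)
shortest-cost path #4: 8→1→9→3 push 7 @ unit cost 20 (adds 140)
shortest-cost path #5: 8→1→10→5→4→3 push 7 @ unit cost 20 (adds 140)
shortest-cost path #6: 8→0→6→4→3 push 7 @ unit cost 22 (adds 154)
shortest-cost path #7: 8→0→6→9→3 push 12 @ unit cost 29 (adds 348)
total cost = 1038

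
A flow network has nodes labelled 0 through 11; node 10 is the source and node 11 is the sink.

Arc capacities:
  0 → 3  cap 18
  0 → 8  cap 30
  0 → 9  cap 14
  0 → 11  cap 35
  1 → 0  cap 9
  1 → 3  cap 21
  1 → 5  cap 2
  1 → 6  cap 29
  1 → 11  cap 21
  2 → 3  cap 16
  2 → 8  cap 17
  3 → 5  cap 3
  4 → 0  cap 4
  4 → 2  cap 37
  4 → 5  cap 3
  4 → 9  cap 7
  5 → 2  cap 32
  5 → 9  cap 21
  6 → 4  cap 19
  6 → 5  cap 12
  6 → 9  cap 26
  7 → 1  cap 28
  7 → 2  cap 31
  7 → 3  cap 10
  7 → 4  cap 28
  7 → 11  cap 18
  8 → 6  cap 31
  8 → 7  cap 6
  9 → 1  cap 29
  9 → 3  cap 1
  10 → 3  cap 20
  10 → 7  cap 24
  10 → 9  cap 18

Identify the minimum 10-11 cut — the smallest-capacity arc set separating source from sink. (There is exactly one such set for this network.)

augment #1: 10→7→11 push 18
augment #2: 10→7→1→11 push 6
augment #3: 10→9→1→11 push 15
augment #4: 10→9→1→0→11 push 3
augment #5: 10→3→5→9→1→0→11 push 3
max flow = 45; residual-reachable set from 10 gives S-side
cut edges (S→T): {(3,5), (10,7), (10,9)} total cap 45

Min-cut arcs: {(3,5), (10,7), (10,9)} (total capacity 45)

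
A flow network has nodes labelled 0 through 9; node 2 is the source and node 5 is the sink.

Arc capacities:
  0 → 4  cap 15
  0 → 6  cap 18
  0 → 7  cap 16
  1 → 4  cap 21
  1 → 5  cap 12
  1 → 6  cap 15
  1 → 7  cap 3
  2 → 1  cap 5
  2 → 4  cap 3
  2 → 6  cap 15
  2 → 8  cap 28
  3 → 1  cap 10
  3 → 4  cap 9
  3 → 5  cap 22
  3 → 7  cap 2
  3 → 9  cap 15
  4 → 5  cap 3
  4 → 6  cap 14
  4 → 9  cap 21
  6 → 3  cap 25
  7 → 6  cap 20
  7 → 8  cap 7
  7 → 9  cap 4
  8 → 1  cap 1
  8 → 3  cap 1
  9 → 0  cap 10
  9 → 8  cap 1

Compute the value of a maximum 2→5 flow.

augment #1: 2→1→5 bottleneck 5, total now 5
augment #2: 2→4→5 bottleneck 3, total now 8
augment #3: 2→6→3→5 bottleneck 15, total now 23
augment #4: 2→8→1→5 bottleneck 1, total now 24
augment #5: 2→8→3→5 bottleneck 1, total now 25

Maximum flow value: 25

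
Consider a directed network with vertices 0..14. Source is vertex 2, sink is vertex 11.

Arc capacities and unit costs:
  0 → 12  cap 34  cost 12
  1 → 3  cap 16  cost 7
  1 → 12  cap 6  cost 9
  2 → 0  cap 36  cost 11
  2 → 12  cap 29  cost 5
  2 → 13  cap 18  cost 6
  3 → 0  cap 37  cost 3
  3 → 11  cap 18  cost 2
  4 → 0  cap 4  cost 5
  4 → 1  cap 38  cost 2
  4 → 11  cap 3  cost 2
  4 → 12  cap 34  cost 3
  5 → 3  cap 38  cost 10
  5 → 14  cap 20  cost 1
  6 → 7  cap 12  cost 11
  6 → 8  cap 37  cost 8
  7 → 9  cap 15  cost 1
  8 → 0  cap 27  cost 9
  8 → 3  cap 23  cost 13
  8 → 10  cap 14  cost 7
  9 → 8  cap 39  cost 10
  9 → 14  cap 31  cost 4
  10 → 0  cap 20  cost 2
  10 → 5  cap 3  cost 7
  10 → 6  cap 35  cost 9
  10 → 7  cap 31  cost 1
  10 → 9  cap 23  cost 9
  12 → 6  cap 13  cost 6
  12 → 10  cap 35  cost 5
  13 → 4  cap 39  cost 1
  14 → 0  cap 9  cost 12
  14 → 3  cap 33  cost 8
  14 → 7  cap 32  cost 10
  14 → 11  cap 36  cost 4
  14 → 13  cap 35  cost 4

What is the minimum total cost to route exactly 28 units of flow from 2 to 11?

Minimum cost for 28 units: 497

shortest-cost path #1: 2→13→4→11 push 3 @ unit cost 9 (adds 27)
shortest-cost path #2: 2→13→4→1→3→11 push 15 @ unit cost 18 (adds 270)
shortest-cost path #3: 2→12→10→7→9→14→11 push 10 @ unit cost 20 (adds 200)
total cost = 497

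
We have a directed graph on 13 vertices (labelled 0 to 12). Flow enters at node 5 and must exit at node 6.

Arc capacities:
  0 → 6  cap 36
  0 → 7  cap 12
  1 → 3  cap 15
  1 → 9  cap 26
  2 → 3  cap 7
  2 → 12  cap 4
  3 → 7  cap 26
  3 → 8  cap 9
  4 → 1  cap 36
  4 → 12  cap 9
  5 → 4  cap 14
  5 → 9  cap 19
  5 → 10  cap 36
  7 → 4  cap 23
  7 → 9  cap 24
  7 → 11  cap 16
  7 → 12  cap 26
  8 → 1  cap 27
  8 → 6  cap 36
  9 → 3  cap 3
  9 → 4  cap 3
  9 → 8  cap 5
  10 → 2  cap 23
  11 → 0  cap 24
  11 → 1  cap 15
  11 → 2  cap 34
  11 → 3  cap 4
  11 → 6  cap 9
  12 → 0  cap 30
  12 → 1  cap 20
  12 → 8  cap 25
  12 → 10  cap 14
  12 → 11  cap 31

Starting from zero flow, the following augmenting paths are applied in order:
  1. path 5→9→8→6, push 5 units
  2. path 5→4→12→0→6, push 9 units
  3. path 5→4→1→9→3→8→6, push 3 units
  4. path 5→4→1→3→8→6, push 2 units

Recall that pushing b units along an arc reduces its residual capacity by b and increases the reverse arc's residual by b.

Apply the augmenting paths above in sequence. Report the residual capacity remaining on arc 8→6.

after path 1 (5→9→8→6, push 5): res(8,6)=31
after path 2 (5→4→12→0→6, push 9): res(8,6)=31
after path 3 (5→4→1→9→3→8→6, push 3): res(8,6)=28
after path 4 (5→4→1→3→8→6, push 2): res(8,6)=26

Residual capacity of (8,6): 26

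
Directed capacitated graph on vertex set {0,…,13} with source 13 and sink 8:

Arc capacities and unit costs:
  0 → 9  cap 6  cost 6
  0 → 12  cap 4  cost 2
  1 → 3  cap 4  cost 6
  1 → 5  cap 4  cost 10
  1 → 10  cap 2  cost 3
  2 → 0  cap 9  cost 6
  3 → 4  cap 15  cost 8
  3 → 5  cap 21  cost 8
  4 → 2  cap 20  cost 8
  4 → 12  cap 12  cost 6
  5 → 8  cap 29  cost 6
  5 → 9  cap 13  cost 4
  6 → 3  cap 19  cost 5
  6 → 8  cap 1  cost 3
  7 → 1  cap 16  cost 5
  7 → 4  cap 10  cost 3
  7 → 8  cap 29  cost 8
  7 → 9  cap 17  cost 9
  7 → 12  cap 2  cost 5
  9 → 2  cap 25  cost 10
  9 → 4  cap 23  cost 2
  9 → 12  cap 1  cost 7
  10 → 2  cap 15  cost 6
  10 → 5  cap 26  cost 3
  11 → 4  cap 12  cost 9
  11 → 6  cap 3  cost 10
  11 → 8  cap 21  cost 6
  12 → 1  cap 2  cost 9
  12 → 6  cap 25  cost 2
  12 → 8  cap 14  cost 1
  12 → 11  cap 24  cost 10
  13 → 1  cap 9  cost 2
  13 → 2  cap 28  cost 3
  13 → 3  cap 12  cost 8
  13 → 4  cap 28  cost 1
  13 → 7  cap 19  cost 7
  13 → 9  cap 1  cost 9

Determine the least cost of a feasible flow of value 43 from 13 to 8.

shortest-cost path #1: 13→4→12→8 push 12 @ unit cost 8 (adds 96)
shortest-cost path #2: 13→2→0→12→8 push 2 @ unit cost 12 (adds 24)
shortest-cost path #3: 13→1→10→5→8 push 2 @ unit cost 14 (adds 28)
shortest-cost path #4: 13→7→8 push 19 @ unit cost 15 (adds 285)
shortest-cost path #5: 13→2→0→12→6→8 push 1 @ unit cost 16 (adds 16)
shortest-cost path #6: 13→1→5→8 push 4 @ unit cost 18 (adds 72)
shortest-cost path #7: 13→3→5→8 push 3 @ unit cost 22 (adds 66)
total cost = 587

Minimum cost for 43 units: 587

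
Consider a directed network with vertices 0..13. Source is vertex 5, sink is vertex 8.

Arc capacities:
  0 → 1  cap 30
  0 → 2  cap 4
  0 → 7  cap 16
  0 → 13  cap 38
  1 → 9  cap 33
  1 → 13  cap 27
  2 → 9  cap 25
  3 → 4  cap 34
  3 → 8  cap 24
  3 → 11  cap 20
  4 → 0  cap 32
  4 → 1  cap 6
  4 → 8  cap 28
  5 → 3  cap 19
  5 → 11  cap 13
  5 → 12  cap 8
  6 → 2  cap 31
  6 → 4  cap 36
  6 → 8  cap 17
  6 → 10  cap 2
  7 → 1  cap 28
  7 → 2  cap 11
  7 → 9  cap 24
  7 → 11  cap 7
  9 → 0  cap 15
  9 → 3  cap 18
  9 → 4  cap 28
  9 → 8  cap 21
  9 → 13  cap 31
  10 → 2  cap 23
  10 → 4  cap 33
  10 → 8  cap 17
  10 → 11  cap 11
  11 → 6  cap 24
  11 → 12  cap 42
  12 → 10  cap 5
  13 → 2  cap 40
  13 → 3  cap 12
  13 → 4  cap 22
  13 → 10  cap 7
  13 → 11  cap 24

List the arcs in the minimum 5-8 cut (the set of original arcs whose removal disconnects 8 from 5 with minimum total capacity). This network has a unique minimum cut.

augment #1: 5→3→8 push 19
augment #2: 5→11→6→8 push 13
augment #3: 5→12→10→8 push 5
max flow = 37; residual-reachable set from 5 gives S-side
cut edges (S→T): {(5,3), (5,11), (12,10)} total cap 37

Min-cut arcs: {(5,3), (5,11), (12,10)} (total capacity 37)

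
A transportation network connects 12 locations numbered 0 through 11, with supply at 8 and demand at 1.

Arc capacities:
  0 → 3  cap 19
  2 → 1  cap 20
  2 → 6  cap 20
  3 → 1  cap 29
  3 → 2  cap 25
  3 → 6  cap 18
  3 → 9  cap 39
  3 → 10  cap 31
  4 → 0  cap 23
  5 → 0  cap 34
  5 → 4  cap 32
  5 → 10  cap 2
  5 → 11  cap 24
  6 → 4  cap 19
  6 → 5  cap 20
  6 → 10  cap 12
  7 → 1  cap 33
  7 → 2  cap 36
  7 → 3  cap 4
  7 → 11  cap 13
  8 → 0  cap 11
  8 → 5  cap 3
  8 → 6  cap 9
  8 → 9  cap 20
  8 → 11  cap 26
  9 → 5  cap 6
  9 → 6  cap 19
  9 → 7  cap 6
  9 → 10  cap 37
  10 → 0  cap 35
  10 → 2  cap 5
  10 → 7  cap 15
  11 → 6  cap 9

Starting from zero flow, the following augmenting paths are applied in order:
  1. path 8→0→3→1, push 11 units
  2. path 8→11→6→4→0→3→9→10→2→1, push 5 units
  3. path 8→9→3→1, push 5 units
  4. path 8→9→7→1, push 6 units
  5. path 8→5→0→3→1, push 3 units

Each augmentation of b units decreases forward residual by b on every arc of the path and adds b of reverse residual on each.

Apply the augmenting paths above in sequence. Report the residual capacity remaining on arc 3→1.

after path 1 (8→0→3→1, push 11): res(3,1)=18
after path 2 (8→11→6→4→0→3→9→10→2→1, push 5): res(3,1)=18
after path 3 (8→9→3→1, push 5): res(3,1)=13
after path 4 (8→9→7→1, push 6): res(3,1)=13
after path 5 (8→5→0→3→1, push 3): res(3,1)=10

Residual capacity of (3,1): 10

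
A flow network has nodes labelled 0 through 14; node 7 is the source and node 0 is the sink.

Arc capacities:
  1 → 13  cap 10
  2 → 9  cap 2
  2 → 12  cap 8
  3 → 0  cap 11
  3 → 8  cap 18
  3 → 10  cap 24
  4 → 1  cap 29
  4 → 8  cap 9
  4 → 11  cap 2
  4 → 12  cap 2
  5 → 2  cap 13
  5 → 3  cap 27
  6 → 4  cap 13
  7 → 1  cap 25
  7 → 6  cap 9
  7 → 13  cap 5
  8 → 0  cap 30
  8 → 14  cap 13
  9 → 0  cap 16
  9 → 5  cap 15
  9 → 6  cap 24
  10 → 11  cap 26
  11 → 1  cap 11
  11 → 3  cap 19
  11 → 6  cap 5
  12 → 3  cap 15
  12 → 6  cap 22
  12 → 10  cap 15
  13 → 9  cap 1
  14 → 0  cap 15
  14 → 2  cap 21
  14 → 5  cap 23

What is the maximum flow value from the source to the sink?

augment #1: 7→13→9→0 bottleneck 1, total now 1
augment #2: 7→6→4→8→0 bottleneck 9, total now 10

Maximum flow value: 10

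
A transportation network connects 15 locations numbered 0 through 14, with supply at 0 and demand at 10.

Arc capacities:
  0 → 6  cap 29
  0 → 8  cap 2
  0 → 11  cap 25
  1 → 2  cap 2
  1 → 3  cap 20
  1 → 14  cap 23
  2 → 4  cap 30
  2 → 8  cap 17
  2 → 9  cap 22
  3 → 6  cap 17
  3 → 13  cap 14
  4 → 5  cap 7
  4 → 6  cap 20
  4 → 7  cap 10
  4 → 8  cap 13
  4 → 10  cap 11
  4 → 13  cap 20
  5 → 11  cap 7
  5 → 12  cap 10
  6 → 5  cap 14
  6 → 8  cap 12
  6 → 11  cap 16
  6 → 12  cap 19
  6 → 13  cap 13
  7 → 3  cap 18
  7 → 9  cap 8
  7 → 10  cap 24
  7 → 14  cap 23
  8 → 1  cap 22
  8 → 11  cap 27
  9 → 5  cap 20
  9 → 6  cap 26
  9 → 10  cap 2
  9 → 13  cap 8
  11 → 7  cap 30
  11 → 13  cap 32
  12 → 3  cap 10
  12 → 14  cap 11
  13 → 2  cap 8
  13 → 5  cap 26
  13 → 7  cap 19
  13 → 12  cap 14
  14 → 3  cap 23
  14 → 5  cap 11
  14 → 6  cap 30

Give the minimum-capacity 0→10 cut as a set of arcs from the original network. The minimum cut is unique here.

Min-cut arcs: {(1,2), (7,10), (9,10), (13,2)} (total capacity 36)

augment #1: 0→11→7→10 push 24
augment #2: 0→11→7→9→10 push 1
augment #3: 0→6→11→7→9→10 push 1
augment #4: 0→6→13→2→4→10 push 8
augment #5: 0→8→1→2→4→10 push 2
max flow = 36; residual-reachable set from 0 gives S-side
cut edges (S→T): {(1,2), (7,10), (9,10), (13,2)} total cap 36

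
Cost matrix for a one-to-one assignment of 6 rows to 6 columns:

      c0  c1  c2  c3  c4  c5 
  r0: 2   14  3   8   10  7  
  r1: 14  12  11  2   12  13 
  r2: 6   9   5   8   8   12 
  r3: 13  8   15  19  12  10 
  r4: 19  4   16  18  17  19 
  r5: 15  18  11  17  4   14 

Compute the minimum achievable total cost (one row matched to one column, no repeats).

optimal assignment: row0→col0 (cost 2), row1→col3 (cost 2), row2→col2 (cost 5), row3→col5 (cost 10), row4→col1 (cost 4), row5→col4 (cost 4)
total = 2 + 2 + 5 + 10 + 4 + 4 = 27

Minimum assignment cost: 27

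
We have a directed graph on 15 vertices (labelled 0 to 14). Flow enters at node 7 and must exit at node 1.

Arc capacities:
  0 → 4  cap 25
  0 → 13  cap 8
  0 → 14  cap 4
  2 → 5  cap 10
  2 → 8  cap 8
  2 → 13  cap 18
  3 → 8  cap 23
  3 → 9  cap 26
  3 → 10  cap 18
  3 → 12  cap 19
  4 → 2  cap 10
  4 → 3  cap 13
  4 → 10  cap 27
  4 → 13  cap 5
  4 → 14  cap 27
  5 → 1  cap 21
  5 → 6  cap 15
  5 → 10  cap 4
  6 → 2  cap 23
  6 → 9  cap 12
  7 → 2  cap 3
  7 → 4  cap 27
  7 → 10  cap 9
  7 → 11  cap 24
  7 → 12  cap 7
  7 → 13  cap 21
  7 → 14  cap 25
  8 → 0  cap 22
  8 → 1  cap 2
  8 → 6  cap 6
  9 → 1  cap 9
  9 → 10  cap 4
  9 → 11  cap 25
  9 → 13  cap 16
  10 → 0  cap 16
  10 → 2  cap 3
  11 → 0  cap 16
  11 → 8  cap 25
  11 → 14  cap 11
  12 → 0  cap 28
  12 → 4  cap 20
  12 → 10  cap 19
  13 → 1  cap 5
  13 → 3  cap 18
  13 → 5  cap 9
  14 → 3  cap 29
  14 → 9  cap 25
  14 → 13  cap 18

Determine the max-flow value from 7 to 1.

augment #1: 7→13→1 bottleneck 5, total now 5
augment #2: 7→2→5→1 bottleneck 3, total now 8
augment #3: 7→11→8→1 bottleneck 2, total now 10
augment #4: 7→13→5→1 bottleneck 9, total now 19
augment #5: 7→14→9→1 bottleneck 9, total now 28
augment #6: 7→4→2→5→1 bottleneck 7, total now 35

Maximum flow value: 35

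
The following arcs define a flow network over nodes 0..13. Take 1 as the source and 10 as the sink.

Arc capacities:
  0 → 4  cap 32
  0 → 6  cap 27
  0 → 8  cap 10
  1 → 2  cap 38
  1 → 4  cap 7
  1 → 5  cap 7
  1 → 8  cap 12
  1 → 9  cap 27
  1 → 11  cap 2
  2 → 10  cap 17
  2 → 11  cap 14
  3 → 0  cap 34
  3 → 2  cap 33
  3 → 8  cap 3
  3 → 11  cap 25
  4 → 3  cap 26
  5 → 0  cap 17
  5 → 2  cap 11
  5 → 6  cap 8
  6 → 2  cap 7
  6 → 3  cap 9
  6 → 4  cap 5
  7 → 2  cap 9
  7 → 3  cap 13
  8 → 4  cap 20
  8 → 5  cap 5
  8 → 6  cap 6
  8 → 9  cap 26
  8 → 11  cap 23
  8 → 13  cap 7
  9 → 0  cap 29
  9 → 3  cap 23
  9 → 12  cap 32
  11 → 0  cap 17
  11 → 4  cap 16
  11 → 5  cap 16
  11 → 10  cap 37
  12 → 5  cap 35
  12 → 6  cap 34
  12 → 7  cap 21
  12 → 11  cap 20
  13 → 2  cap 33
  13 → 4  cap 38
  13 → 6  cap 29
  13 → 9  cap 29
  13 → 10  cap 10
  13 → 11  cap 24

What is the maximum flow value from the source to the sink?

augment #1: 1→2→10 bottleneck 17, total now 17
augment #2: 1→11→10 bottleneck 2, total now 19
augment #3: 1→2→11→10 bottleneck 14, total now 33
augment #4: 1→8→11→10 bottleneck 12, total now 45
augment #5: 1→4→3→11→10 bottleneck 7, total now 52
augment #6: 1→9→3→11→10 bottleneck 2, total now 54
augment #7: 1→5→0→8→13→10 bottleneck 7, total now 61

Maximum flow value: 61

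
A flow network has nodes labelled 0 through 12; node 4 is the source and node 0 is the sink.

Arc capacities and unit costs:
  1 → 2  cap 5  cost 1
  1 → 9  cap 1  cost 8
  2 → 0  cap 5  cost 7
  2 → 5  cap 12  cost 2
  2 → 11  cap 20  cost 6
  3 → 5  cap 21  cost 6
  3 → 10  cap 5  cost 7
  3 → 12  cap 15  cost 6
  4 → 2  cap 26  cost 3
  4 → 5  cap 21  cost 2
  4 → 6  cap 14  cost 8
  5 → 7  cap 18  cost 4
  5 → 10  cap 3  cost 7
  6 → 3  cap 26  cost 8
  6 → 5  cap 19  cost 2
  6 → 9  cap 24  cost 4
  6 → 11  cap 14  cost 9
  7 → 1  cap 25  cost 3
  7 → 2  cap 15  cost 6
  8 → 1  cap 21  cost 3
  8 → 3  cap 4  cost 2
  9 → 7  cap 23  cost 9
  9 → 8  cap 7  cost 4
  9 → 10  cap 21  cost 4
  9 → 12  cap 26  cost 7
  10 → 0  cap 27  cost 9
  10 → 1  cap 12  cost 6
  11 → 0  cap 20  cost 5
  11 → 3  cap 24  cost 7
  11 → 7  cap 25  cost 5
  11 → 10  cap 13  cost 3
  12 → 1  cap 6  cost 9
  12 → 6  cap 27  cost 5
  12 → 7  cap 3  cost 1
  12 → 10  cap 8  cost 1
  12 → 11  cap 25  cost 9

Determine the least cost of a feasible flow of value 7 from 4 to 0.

shortest-cost path #1: 4→2→0 push 5 @ unit cost 10 (adds 50)
shortest-cost path #2: 4→2→11→0 push 2 @ unit cost 14 (adds 28)
total cost = 78

Minimum cost for 7 units: 78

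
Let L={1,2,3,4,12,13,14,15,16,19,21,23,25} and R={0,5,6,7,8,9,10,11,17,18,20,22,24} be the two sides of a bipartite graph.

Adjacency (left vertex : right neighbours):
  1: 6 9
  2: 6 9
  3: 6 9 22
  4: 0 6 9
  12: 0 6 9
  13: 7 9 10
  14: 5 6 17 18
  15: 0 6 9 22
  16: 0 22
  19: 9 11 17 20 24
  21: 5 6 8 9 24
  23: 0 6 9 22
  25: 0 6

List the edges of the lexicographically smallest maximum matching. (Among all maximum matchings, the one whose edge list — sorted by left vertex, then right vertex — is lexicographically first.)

Lex-smallest maximum matching: {(1,6), (2,9), (3,22), (4,0), (13,7), (14,5), (19,11), (21,8)}

|M| = 8 (so the lex-smallest maximum matching has 8 edges)
process left vertices in ascending order; for each, take the smallest-labelled available neighbour that still permits 8 edges overall, or leave it unmatched if none does
lex-smallest matching: {1-6, 2-9, 3-22, 4-0, 13-7, 14-5, 19-11, 21-8}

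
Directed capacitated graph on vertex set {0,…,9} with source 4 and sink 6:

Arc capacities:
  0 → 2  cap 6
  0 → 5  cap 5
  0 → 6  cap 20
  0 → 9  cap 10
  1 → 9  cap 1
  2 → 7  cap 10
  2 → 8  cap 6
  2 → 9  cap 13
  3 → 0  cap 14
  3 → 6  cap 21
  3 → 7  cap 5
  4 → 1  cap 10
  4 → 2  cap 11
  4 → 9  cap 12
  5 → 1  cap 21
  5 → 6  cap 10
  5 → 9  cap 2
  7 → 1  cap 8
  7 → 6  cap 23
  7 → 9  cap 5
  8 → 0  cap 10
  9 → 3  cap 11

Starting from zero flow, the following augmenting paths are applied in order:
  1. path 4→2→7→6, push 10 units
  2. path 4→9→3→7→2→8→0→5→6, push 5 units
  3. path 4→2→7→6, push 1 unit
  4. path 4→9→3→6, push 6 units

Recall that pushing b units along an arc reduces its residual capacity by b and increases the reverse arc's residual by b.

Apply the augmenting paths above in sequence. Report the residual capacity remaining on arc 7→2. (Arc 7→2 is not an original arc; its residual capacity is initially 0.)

after path 1 (4→2→7→6, push 10): res(7,2)=10
after path 2 (4→9→3→7→2→8→0→5→6, push 5): res(7,2)=5
after path 3 (4→2→7→6, push 1): res(7,2)=6
after path 4 (4→9→3→6, push 6): res(7,2)=6

Residual capacity of (7,2): 6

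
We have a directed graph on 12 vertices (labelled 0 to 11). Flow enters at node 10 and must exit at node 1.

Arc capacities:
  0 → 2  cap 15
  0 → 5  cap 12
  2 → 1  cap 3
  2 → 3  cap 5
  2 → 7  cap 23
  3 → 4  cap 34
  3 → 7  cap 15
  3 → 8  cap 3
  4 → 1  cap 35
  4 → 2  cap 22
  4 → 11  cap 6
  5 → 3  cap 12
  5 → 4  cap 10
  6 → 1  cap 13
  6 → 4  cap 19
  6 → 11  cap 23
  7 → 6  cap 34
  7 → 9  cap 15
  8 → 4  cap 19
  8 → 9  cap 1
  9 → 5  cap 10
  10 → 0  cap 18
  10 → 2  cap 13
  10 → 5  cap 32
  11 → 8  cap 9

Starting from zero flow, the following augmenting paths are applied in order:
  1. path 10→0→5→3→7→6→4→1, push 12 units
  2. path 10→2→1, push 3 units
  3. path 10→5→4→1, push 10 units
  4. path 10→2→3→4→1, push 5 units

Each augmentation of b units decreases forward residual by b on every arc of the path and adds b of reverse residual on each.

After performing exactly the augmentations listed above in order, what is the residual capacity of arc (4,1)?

after path 1 (10→0→5→3→7→6→4→1, push 12): res(4,1)=23
after path 2 (10→2→1, push 3): res(4,1)=23
after path 3 (10→5→4→1, push 10): res(4,1)=13
after path 4 (10→2→3→4→1, push 5): res(4,1)=8

Residual capacity of (4,1): 8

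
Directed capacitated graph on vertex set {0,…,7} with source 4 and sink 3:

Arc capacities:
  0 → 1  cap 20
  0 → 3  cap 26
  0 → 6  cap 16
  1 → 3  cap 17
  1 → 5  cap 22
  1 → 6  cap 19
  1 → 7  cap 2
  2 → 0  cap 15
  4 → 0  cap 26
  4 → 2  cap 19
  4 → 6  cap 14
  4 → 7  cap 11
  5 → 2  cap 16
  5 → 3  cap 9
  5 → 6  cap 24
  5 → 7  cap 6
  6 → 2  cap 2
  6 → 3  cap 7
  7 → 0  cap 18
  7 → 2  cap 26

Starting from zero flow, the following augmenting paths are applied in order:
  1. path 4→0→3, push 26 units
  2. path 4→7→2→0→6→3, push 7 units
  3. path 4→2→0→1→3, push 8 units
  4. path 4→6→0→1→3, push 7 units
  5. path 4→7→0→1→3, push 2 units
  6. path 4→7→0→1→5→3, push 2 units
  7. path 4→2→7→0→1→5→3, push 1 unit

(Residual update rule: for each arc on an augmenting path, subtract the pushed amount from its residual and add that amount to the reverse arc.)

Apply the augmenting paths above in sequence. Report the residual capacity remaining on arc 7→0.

after path 1 (4→0→3, push 26): res(7,0)=18
after path 2 (4→7→2→0→6→3, push 7): res(7,0)=18
after path 3 (4→2→0→1→3, push 8): res(7,0)=18
after path 4 (4→6→0→1→3, push 7): res(7,0)=18
after path 5 (4→7→0→1→3, push 2): res(7,0)=16
after path 6 (4→7→0→1→5→3, push 2): res(7,0)=14
after path 7 (4→2→7→0→1→5→3, push 1): res(7,0)=13

Residual capacity of (7,0): 13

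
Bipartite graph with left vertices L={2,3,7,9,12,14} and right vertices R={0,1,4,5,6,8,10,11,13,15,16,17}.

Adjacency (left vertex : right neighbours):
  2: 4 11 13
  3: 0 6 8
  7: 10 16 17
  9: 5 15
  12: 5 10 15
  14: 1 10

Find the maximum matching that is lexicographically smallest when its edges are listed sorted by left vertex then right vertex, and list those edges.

Lex-smallest maximum matching: {(2,4), (3,0), (7,10), (9,5), (12,15), (14,1)}

|M| = 6 (so the lex-smallest maximum matching has 6 edges)
process left vertices in ascending order; for each, take the smallest-labelled available neighbour that still permits 6 edges overall, or leave it unmatched if none does
lex-smallest matching: {2-4, 3-0, 7-10, 9-5, 12-15, 14-1}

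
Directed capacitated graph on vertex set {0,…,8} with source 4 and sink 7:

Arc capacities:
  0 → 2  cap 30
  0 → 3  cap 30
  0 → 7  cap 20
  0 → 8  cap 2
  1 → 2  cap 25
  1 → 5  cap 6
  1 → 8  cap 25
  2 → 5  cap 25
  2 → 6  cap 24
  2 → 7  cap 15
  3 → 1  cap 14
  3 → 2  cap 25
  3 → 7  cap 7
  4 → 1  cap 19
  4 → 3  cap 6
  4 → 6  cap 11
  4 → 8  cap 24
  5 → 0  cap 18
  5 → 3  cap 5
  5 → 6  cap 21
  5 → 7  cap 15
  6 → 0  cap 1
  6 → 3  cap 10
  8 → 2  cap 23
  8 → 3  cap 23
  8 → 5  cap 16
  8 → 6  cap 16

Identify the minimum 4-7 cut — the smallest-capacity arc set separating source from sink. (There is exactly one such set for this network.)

augment #1: 4→3→7 push 6
augment #2: 4→1→2→7 push 15
augment #3: 4→1→5→7 push 4
augment #4: 4→6→0→7 push 1
augment #5: 4→6→3→7 push 1
augment #6: 4→8→5→7 push 11
augment #7: 4→8→5→0→7 push 5
augment #8: 4→8→2→5→0→7 push 8
augment #9: 4→6→3→1→5→0→7 push 2
augment #10: 4→6→3→2→5→0→7 push 3
max flow = 56; residual-reachable set from 4 gives S-side
cut edges (S→T): {(2,7), (3,7), (5,0), (5,7), (6,0)} total cap 56

Min-cut arcs: {(2,7), (3,7), (5,0), (5,7), (6,0)} (total capacity 56)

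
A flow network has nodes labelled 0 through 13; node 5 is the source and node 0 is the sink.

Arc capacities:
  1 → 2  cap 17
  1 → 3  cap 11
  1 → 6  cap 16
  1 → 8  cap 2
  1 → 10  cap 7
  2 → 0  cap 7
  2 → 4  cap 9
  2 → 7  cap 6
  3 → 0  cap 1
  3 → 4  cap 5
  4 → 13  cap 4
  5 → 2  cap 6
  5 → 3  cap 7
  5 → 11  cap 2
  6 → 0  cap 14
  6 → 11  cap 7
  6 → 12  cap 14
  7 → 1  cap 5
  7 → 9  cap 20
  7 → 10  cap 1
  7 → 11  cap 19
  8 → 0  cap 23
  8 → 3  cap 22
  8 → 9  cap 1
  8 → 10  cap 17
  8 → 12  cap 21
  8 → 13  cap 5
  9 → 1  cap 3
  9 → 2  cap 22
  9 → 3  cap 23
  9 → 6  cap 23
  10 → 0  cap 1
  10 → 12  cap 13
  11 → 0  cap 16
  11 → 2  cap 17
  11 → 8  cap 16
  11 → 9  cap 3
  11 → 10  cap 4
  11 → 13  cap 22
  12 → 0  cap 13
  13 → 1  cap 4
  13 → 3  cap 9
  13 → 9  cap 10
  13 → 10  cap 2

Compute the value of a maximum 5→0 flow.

augment #1: 5→2→0 bottleneck 6, total now 6
augment #2: 5→3→0 bottleneck 1, total now 7
augment #3: 5→11→0 bottleneck 2, total now 9
augment #4: 5→3→4→13→10→0 bottleneck 1, total now 10
augment #5: 5→3→4→13→1→2→0 bottleneck 1, total now 11
augment #6: 5→3→4→13→1→6→0 bottleneck 2, total now 13

Maximum flow value: 13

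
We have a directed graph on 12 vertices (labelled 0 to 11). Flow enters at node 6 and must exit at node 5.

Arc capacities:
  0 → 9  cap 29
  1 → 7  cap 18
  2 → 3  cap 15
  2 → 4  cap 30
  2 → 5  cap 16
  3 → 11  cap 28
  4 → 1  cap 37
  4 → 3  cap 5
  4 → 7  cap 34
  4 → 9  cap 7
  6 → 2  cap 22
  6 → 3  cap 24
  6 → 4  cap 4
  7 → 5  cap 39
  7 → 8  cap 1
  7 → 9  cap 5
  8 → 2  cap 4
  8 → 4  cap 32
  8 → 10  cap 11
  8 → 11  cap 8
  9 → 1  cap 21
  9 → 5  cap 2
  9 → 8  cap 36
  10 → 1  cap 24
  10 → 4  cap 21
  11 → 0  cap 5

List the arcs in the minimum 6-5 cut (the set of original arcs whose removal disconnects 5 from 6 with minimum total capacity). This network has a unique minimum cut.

augment #1: 6→2→5 push 16
augment #2: 6→4→7→5 push 4
augment #3: 6→2→4→7→5 push 6
augment #4: 6→3→11→0→9→5 push 2
augment #5: 6→3→11→0→9→1→7→5 push 3
max flow = 31; residual-reachable set from 6 gives S-side
cut edges (S→T): {(6,2), (6,4), (11,0)} total cap 31

Min-cut arcs: {(6,2), (6,4), (11,0)} (total capacity 31)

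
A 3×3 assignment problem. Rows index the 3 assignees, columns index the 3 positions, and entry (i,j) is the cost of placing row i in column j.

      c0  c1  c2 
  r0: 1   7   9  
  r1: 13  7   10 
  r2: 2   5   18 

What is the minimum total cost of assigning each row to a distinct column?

Minimum assignment cost: 16

optimal assignment: row0→col0 (cost 1), row1→col2 (cost 10), row2→col1 (cost 5)
total = 1 + 10 + 5 = 16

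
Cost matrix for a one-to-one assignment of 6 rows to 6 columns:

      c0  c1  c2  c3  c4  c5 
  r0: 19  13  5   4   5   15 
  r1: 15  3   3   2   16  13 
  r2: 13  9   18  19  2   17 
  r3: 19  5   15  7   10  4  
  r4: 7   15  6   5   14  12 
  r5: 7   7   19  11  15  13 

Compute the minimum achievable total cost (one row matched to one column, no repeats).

one of 2 optimal assignments: row0→col2 (cost 5), row1→col1 (cost 3), row2→col4 (cost 2), row3→col5 (cost 4), row4→col3 (cost 5), row5→col0 (cost 7)
total = 5 + 3 + 2 + 4 + 5 + 7 = 26

Minimum assignment cost: 26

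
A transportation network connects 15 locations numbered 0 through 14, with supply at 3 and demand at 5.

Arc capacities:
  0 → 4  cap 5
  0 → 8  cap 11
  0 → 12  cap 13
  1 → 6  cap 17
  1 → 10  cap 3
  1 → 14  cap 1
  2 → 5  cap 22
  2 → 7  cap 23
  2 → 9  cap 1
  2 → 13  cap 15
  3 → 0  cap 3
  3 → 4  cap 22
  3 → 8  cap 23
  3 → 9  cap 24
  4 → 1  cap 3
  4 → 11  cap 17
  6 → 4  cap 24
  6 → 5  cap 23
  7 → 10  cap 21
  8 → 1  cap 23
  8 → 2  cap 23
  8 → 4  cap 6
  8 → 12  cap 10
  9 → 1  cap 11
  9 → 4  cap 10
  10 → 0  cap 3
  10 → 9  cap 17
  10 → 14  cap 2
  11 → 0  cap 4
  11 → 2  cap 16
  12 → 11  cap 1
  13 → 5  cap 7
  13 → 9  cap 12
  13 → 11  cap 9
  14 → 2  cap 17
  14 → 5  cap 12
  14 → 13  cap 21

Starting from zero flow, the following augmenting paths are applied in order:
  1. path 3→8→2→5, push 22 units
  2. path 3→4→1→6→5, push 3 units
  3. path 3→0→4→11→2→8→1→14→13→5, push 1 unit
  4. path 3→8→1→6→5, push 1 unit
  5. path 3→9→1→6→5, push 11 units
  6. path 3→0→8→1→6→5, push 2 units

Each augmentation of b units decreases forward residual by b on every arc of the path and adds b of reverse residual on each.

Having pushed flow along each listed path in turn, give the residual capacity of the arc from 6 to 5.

after path 1 (3→8→2→5, push 22): res(6,5)=23
after path 2 (3→4→1→6→5, push 3): res(6,5)=20
after path 3 (3→0→4→11→2→8→1→14→13→5, push 1): res(6,5)=20
after path 4 (3→8→1→6→5, push 1): res(6,5)=19
after path 5 (3→9→1→6→5, push 11): res(6,5)=8
after path 6 (3→0→8→1→6→5, push 2): res(6,5)=6

Residual capacity of (6,5): 6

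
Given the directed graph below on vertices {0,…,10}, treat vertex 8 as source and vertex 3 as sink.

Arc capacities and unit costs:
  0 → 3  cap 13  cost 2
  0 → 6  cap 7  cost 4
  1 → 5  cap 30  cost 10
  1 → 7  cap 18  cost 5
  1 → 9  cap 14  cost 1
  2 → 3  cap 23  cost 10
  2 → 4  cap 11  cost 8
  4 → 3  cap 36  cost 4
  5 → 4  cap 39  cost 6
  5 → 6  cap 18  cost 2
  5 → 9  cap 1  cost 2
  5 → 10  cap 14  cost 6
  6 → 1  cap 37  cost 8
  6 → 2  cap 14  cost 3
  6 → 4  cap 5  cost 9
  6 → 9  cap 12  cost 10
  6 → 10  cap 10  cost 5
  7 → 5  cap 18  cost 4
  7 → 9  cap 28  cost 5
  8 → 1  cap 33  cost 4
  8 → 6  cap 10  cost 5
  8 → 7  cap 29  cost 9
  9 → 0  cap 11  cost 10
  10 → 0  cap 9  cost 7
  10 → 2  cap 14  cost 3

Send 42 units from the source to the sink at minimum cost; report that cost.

shortest-cost path #1: 8→1→9→0→3 push 11 @ unit cost 17 (adds 187)
shortest-cost path #2: 8→6→2→3 push 10 @ unit cost 18 (adds 180)
shortest-cost path #3: 8→7→5→4→3 push 18 @ unit cost 23 (adds 414)
shortest-cost path #4: 8→1→5→4→3 push 3 @ unit cost 24 (adds 72)
total cost = 853

Minimum cost for 42 units: 853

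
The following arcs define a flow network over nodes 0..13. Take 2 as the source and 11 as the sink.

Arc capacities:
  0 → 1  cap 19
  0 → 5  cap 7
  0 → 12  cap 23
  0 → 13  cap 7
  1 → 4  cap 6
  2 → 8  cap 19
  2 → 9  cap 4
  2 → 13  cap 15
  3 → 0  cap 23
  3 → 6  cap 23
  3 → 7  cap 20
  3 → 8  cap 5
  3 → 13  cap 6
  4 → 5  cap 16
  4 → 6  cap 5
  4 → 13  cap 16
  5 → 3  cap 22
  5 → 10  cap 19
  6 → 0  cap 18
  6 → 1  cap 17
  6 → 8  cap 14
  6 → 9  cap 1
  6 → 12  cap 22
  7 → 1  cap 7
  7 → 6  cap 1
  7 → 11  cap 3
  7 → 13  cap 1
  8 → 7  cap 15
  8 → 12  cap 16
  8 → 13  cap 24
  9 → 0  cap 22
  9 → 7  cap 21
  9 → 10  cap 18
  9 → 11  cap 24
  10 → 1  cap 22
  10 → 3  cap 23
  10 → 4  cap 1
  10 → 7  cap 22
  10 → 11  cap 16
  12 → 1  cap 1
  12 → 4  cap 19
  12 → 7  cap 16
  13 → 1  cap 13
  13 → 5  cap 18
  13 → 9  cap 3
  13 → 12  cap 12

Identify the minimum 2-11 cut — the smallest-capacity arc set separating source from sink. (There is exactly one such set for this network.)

Min-cut arcs: {(2,9), (6,9), (7,11), (10,11), (13,9)} (total capacity 27)

augment #1: 2→9→11 push 4
augment #2: 2→8→7→11 push 3
augment #3: 2→13→9→11 push 3
augment #4: 2→13→5→10→11 push 12
augment #5: 2→8→7→6→9→11 push 1
augment #6: 2→8→13→5→10→11 push 4
max flow = 27; residual-reachable set from 2 gives S-side
cut edges (S→T): {(2,9), (6,9), (7,11), (10,11), (13,9)} total cap 27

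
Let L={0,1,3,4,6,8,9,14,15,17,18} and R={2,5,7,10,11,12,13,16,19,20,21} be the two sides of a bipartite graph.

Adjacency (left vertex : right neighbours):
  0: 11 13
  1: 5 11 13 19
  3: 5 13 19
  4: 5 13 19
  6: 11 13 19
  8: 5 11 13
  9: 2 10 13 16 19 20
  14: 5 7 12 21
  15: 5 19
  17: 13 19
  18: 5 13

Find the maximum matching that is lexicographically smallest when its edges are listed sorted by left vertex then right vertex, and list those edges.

|M| = 6 (so the lex-smallest maximum matching has 6 edges)
process left vertices in ascending order; for each, take the smallest-labelled available neighbour that still permits 6 edges overall, or leave it unmatched if none does
lex-smallest matching: {0-11, 1-5, 3-13, 4-19, 9-2, 14-7}

Lex-smallest maximum matching: {(0,11), (1,5), (3,13), (4,19), (9,2), (14,7)}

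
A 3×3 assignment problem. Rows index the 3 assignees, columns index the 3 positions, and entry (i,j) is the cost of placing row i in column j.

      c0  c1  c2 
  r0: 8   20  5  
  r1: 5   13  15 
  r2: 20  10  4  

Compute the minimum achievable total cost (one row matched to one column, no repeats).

optimal assignment: row0→col2 (cost 5), row1→col0 (cost 5), row2→col1 (cost 10)
total = 5 + 5 + 10 = 20

Minimum assignment cost: 20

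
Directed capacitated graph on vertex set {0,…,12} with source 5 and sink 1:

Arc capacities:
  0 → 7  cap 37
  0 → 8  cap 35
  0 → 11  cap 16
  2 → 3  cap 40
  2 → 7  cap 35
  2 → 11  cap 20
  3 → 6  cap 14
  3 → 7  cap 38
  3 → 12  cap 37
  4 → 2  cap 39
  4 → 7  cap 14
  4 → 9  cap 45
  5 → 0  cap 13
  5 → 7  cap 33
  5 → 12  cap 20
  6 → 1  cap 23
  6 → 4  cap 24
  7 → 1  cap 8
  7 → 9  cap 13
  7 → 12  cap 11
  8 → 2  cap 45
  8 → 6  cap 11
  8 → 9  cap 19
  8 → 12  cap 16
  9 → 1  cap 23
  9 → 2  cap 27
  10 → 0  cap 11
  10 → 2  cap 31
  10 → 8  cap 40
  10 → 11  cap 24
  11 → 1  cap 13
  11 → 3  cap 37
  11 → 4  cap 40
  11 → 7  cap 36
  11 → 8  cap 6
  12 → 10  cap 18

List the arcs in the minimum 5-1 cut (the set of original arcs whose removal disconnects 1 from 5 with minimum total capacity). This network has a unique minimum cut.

augment #1: 5→7→1 push 8
augment #2: 5→0→11→1 push 13
augment #3: 5→7→9→1 push 13
augment #4: 5→12→10→8→6→1 push 11
augment #5: 5→12→10→8→9→1 push 7
max flow = 52; residual-reachable set from 5 gives S-side
cut edges (S→T): {(5,0), (7,1), (7,9), (12,10)} total cap 52

Min-cut arcs: {(5,0), (7,1), (7,9), (12,10)} (total capacity 52)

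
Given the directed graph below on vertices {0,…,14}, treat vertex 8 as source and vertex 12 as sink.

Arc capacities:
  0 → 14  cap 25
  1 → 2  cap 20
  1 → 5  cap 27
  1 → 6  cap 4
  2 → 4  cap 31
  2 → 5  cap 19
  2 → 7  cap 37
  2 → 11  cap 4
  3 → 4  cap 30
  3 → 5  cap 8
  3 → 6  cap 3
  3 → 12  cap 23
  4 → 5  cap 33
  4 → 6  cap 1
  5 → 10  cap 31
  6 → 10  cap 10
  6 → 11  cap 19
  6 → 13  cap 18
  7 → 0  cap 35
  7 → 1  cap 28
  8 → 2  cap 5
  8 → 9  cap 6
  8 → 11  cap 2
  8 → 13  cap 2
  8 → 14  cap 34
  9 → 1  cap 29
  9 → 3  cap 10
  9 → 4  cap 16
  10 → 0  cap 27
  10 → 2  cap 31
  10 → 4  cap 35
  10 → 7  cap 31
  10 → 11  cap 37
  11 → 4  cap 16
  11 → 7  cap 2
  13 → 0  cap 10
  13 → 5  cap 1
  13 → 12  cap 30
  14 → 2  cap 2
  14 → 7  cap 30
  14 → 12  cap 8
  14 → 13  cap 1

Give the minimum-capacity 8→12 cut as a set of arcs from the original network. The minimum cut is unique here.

augment #1: 8→13→12 push 2
augment #2: 8→14→12 push 8
augment #3: 8→9→3→12 push 6
augment #4: 8→14→13→12 push 1
augment #5: 8→2→4→6→13→12 push 1
augment #6: 8→2→7→1→6→13→12 push 4
max flow = 22; residual-reachable set from 8 gives S-side
cut edges (S→T): {(1,6), (4,6), (8,9), (8,13), (14,12), (14,13)} total cap 22

Min-cut arcs: {(1,6), (4,6), (8,9), (8,13), (14,12), (14,13)} (total capacity 22)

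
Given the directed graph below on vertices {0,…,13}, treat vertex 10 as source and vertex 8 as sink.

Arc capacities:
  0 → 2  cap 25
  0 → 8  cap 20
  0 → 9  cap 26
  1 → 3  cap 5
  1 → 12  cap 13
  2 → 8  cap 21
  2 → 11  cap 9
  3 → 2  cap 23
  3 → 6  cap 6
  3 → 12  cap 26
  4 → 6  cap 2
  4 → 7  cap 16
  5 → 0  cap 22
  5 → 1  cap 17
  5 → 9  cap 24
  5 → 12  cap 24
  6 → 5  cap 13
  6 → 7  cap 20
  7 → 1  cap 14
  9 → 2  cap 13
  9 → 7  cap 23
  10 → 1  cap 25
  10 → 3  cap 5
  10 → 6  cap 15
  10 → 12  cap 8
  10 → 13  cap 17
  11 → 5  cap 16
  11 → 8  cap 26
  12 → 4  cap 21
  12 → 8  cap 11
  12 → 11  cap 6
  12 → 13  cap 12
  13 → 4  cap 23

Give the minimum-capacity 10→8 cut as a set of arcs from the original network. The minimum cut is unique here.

Min-cut arcs: {(1,3), (6,5), (10,3), (12,8), (12,11)} (total capacity 40)

augment #1: 10→12→8 push 8
augment #2: 10→1→12→8 push 3
augment #3: 10→3→2→8 push 5
augment #4: 10→1→3→2→8 push 5
augment #5: 10→1→12→11→8 push 6
augment #6: 10→6→5→0→8 push 13
max flow = 40; residual-reachable set from 10 gives S-side
cut edges (S→T): {(1,3), (6,5), (10,3), (12,8), (12,11)} total cap 40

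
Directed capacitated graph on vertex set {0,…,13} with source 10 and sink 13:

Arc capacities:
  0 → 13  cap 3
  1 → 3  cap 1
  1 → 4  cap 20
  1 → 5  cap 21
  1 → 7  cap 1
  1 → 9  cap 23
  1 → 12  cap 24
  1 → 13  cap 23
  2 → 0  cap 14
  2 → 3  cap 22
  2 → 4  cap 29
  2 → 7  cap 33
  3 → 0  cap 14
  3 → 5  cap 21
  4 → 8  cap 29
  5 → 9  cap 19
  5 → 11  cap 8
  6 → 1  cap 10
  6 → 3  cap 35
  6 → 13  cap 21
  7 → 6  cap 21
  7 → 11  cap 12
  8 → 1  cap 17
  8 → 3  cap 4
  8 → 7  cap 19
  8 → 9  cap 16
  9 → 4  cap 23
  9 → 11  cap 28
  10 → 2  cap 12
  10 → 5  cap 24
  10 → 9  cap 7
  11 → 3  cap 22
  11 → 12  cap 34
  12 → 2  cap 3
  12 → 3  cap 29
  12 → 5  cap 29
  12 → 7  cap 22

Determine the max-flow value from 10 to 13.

Maximum flow value: 41

augment #1: 10→2→0→13 bottleneck 3, total now 3
augment #2: 10→2→7→6→13 bottleneck 9, total now 12
augment #3: 10→9→4→8→1→13 bottleneck 7, total now 19
augment #4: 10→5→9→4→8→1→13 bottleneck 10, total now 29
augment #5: 10→5→11→12→7→6→13 bottleneck 8, total now 37
augment #6: 10→5→9→4→8→7→6→13 bottleneck 4, total now 41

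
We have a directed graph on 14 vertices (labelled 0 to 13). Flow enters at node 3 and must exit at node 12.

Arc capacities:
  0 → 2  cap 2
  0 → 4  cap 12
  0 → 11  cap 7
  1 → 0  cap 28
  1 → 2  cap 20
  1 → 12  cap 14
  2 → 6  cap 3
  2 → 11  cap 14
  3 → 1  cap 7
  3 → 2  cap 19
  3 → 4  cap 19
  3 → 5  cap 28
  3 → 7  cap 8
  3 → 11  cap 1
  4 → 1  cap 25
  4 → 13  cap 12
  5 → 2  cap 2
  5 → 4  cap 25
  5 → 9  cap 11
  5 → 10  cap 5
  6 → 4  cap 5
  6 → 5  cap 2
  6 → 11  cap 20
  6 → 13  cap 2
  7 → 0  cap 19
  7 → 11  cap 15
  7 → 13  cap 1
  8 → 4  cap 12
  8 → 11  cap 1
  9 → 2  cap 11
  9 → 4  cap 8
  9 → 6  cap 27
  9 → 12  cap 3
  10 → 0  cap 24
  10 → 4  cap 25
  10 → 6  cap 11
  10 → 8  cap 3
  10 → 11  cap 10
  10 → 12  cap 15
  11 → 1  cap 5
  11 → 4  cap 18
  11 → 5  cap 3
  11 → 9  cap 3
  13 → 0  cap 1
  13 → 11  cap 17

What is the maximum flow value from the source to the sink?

Maximum flow value: 22

augment #1: 3→1→12 bottleneck 7, total now 7
augment #2: 3→4→1→12 bottleneck 7, total now 14
augment #3: 3→5→9→12 bottleneck 3, total now 17
augment #4: 3→5→10→12 bottleneck 5, total now 22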